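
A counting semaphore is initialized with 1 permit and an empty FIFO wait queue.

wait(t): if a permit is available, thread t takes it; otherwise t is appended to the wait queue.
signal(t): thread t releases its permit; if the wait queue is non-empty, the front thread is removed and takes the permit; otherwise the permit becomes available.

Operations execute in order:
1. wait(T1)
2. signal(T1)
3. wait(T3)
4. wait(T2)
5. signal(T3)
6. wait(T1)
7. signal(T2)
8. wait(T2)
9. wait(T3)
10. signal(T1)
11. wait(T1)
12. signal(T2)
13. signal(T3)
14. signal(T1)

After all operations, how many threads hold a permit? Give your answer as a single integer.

Answer: 0

Derivation:
Step 1: wait(T1) -> count=0 queue=[] holders={T1}
Step 2: signal(T1) -> count=1 queue=[] holders={none}
Step 3: wait(T3) -> count=0 queue=[] holders={T3}
Step 4: wait(T2) -> count=0 queue=[T2] holders={T3}
Step 5: signal(T3) -> count=0 queue=[] holders={T2}
Step 6: wait(T1) -> count=0 queue=[T1] holders={T2}
Step 7: signal(T2) -> count=0 queue=[] holders={T1}
Step 8: wait(T2) -> count=0 queue=[T2] holders={T1}
Step 9: wait(T3) -> count=0 queue=[T2,T3] holders={T1}
Step 10: signal(T1) -> count=0 queue=[T3] holders={T2}
Step 11: wait(T1) -> count=0 queue=[T3,T1] holders={T2}
Step 12: signal(T2) -> count=0 queue=[T1] holders={T3}
Step 13: signal(T3) -> count=0 queue=[] holders={T1}
Step 14: signal(T1) -> count=1 queue=[] holders={none}
Final holders: {none} -> 0 thread(s)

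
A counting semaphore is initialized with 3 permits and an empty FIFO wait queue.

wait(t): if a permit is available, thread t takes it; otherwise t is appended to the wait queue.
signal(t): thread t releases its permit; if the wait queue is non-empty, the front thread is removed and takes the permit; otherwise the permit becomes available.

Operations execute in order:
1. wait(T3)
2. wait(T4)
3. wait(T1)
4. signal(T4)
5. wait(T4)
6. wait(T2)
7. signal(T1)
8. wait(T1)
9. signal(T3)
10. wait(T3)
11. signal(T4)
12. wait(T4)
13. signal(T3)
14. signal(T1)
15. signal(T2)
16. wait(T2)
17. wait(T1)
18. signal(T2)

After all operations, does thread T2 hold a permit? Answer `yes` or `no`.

Answer: no

Derivation:
Step 1: wait(T3) -> count=2 queue=[] holders={T3}
Step 2: wait(T4) -> count=1 queue=[] holders={T3,T4}
Step 3: wait(T1) -> count=0 queue=[] holders={T1,T3,T4}
Step 4: signal(T4) -> count=1 queue=[] holders={T1,T3}
Step 5: wait(T4) -> count=0 queue=[] holders={T1,T3,T4}
Step 6: wait(T2) -> count=0 queue=[T2] holders={T1,T3,T4}
Step 7: signal(T1) -> count=0 queue=[] holders={T2,T3,T4}
Step 8: wait(T1) -> count=0 queue=[T1] holders={T2,T3,T4}
Step 9: signal(T3) -> count=0 queue=[] holders={T1,T2,T4}
Step 10: wait(T3) -> count=0 queue=[T3] holders={T1,T2,T4}
Step 11: signal(T4) -> count=0 queue=[] holders={T1,T2,T3}
Step 12: wait(T4) -> count=0 queue=[T4] holders={T1,T2,T3}
Step 13: signal(T3) -> count=0 queue=[] holders={T1,T2,T4}
Step 14: signal(T1) -> count=1 queue=[] holders={T2,T4}
Step 15: signal(T2) -> count=2 queue=[] holders={T4}
Step 16: wait(T2) -> count=1 queue=[] holders={T2,T4}
Step 17: wait(T1) -> count=0 queue=[] holders={T1,T2,T4}
Step 18: signal(T2) -> count=1 queue=[] holders={T1,T4}
Final holders: {T1,T4} -> T2 not in holders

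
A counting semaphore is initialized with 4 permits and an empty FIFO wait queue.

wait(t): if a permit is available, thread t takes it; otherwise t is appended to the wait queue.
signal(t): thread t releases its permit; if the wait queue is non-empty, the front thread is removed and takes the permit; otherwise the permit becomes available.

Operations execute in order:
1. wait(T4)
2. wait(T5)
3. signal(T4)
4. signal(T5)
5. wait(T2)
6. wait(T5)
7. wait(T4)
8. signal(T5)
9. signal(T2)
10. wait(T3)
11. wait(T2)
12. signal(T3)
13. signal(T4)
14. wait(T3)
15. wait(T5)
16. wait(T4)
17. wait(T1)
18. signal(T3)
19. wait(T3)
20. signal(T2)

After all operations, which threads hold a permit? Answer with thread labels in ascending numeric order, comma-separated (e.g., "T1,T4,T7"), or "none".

Step 1: wait(T4) -> count=3 queue=[] holders={T4}
Step 2: wait(T5) -> count=2 queue=[] holders={T4,T5}
Step 3: signal(T4) -> count=3 queue=[] holders={T5}
Step 4: signal(T5) -> count=4 queue=[] holders={none}
Step 5: wait(T2) -> count=3 queue=[] holders={T2}
Step 6: wait(T5) -> count=2 queue=[] holders={T2,T5}
Step 7: wait(T4) -> count=1 queue=[] holders={T2,T4,T5}
Step 8: signal(T5) -> count=2 queue=[] holders={T2,T4}
Step 9: signal(T2) -> count=3 queue=[] holders={T4}
Step 10: wait(T3) -> count=2 queue=[] holders={T3,T4}
Step 11: wait(T2) -> count=1 queue=[] holders={T2,T3,T4}
Step 12: signal(T3) -> count=2 queue=[] holders={T2,T4}
Step 13: signal(T4) -> count=3 queue=[] holders={T2}
Step 14: wait(T3) -> count=2 queue=[] holders={T2,T3}
Step 15: wait(T5) -> count=1 queue=[] holders={T2,T3,T5}
Step 16: wait(T4) -> count=0 queue=[] holders={T2,T3,T4,T5}
Step 17: wait(T1) -> count=0 queue=[T1] holders={T2,T3,T4,T5}
Step 18: signal(T3) -> count=0 queue=[] holders={T1,T2,T4,T5}
Step 19: wait(T3) -> count=0 queue=[T3] holders={T1,T2,T4,T5}
Step 20: signal(T2) -> count=0 queue=[] holders={T1,T3,T4,T5}
Final holders: T1,T3,T4,T5

Answer: T1,T3,T4,T5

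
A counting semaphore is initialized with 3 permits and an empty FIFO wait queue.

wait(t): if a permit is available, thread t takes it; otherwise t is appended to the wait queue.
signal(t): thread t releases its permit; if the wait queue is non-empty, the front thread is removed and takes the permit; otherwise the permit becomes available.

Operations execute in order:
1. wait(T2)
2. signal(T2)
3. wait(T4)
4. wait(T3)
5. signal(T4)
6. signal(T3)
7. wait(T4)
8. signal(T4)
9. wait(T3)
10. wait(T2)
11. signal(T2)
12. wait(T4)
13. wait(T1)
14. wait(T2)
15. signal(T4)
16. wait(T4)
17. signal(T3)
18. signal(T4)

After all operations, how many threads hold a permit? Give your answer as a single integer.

Step 1: wait(T2) -> count=2 queue=[] holders={T2}
Step 2: signal(T2) -> count=3 queue=[] holders={none}
Step 3: wait(T4) -> count=2 queue=[] holders={T4}
Step 4: wait(T3) -> count=1 queue=[] holders={T3,T4}
Step 5: signal(T4) -> count=2 queue=[] holders={T3}
Step 6: signal(T3) -> count=3 queue=[] holders={none}
Step 7: wait(T4) -> count=2 queue=[] holders={T4}
Step 8: signal(T4) -> count=3 queue=[] holders={none}
Step 9: wait(T3) -> count=2 queue=[] holders={T3}
Step 10: wait(T2) -> count=1 queue=[] holders={T2,T3}
Step 11: signal(T2) -> count=2 queue=[] holders={T3}
Step 12: wait(T4) -> count=1 queue=[] holders={T3,T4}
Step 13: wait(T1) -> count=0 queue=[] holders={T1,T3,T4}
Step 14: wait(T2) -> count=0 queue=[T2] holders={T1,T3,T4}
Step 15: signal(T4) -> count=0 queue=[] holders={T1,T2,T3}
Step 16: wait(T4) -> count=0 queue=[T4] holders={T1,T2,T3}
Step 17: signal(T3) -> count=0 queue=[] holders={T1,T2,T4}
Step 18: signal(T4) -> count=1 queue=[] holders={T1,T2}
Final holders: {T1,T2} -> 2 thread(s)

Answer: 2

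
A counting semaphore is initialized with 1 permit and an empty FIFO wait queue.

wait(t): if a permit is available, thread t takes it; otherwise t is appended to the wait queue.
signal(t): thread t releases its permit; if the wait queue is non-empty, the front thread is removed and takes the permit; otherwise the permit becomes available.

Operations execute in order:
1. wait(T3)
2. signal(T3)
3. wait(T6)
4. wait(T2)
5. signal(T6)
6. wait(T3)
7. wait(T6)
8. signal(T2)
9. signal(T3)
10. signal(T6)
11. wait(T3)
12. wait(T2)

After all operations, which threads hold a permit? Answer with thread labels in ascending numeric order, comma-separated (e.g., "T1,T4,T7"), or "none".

Answer: T3

Derivation:
Step 1: wait(T3) -> count=0 queue=[] holders={T3}
Step 2: signal(T3) -> count=1 queue=[] holders={none}
Step 3: wait(T6) -> count=0 queue=[] holders={T6}
Step 4: wait(T2) -> count=0 queue=[T2] holders={T6}
Step 5: signal(T6) -> count=0 queue=[] holders={T2}
Step 6: wait(T3) -> count=0 queue=[T3] holders={T2}
Step 7: wait(T6) -> count=0 queue=[T3,T6] holders={T2}
Step 8: signal(T2) -> count=0 queue=[T6] holders={T3}
Step 9: signal(T3) -> count=0 queue=[] holders={T6}
Step 10: signal(T6) -> count=1 queue=[] holders={none}
Step 11: wait(T3) -> count=0 queue=[] holders={T3}
Step 12: wait(T2) -> count=0 queue=[T2] holders={T3}
Final holders: T3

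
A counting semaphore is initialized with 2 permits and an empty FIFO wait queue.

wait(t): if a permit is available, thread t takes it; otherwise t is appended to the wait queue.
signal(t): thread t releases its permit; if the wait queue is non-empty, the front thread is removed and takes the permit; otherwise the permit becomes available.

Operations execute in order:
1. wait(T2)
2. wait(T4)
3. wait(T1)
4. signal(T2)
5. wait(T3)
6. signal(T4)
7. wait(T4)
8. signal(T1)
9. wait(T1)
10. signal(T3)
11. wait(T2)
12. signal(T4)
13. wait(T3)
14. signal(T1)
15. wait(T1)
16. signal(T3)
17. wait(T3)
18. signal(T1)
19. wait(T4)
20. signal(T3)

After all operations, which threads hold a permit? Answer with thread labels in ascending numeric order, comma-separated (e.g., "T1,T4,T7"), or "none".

Answer: T2,T4

Derivation:
Step 1: wait(T2) -> count=1 queue=[] holders={T2}
Step 2: wait(T4) -> count=0 queue=[] holders={T2,T4}
Step 3: wait(T1) -> count=0 queue=[T1] holders={T2,T4}
Step 4: signal(T2) -> count=0 queue=[] holders={T1,T4}
Step 5: wait(T3) -> count=0 queue=[T3] holders={T1,T4}
Step 6: signal(T4) -> count=0 queue=[] holders={T1,T3}
Step 7: wait(T4) -> count=0 queue=[T4] holders={T1,T3}
Step 8: signal(T1) -> count=0 queue=[] holders={T3,T4}
Step 9: wait(T1) -> count=0 queue=[T1] holders={T3,T4}
Step 10: signal(T3) -> count=0 queue=[] holders={T1,T4}
Step 11: wait(T2) -> count=0 queue=[T2] holders={T1,T4}
Step 12: signal(T4) -> count=0 queue=[] holders={T1,T2}
Step 13: wait(T3) -> count=0 queue=[T3] holders={T1,T2}
Step 14: signal(T1) -> count=0 queue=[] holders={T2,T3}
Step 15: wait(T1) -> count=0 queue=[T1] holders={T2,T3}
Step 16: signal(T3) -> count=0 queue=[] holders={T1,T2}
Step 17: wait(T3) -> count=0 queue=[T3] holders={T1,T2}
Step 18: signal(T1) -> count=0 queue=[] holders={T2,T3}
Step 19: wait(T4) -> count=0 queue=[T4] holders={T2,T3}
Step 20: signal(T3) -> count=0 queue=[] holders={T2,T4}
Final holders: T2,T4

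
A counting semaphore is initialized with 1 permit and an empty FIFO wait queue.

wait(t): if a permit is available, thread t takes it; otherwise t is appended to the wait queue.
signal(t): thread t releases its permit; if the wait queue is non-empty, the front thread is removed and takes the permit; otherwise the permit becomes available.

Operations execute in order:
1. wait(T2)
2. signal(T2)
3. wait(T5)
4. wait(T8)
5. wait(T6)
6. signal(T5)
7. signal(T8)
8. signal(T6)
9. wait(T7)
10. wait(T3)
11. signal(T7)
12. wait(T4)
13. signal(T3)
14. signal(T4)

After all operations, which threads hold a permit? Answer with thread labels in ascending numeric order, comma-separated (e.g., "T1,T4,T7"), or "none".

Answer: none

Derivation:
Step 1: wait(T2) -> count=0 queue=[] holders={T2}
Step 2: signal(T2) -> count=1 queue=[] holders={none}
Step 3: wait(T5) -> count=0 queue=[] holders={T5}
Step 4: wait(T8) -> count=0 queue=[T8] holders={T5}
Step 5: wait(T6) -> count=0 queue=[T8,T6] holders={T5}
Step 6: signal(T5) -> count=0 queue=[T6] holders={T8}
Step 7: signal(T8) -> count=0 queue=[] holders={T6}
Step 8: signal(T6) -> count=1 queue=[] holders={none}
Step 9: wait(T7) -> count=0 queue=[] holders={T7}
Step 10: wait(T3) -> count=0 queue=[T3] holders={T7}
Step 11: signal(T7) -> count=0 queue=[] holders={T3}
Step 12: wait(T4) -> count=0 queue=[T4] holders={T3}
Step 13: signal(T3) -> count=0 queue=[] holders={T4}
Step 14: signal(T4) -> count=1 queue=[] holders={none}
Final holders: none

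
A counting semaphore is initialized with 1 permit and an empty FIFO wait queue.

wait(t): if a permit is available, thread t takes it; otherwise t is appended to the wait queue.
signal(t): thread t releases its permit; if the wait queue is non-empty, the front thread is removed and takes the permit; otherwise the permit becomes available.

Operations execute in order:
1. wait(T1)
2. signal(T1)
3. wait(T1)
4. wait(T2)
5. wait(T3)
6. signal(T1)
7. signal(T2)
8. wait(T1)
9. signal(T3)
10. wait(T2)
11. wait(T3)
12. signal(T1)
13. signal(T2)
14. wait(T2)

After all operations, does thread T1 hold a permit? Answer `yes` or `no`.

Answer: no

Derivation:
Step 1: wait(T1) -> count=0 queue=[] holders={T1}
Step 2: signal(T1) -> count=1 queue=[] holders={none}
Step 3: wait(T1) -> count=0 queue=[] holders={T1}
Step 4: wait(T2) -> count=0 queue=[T2] holders={T1}
Step 5: wait(T3) -> count=0 queue=[T2,T3] holders={T1}
Step 6: signal(T1) -> count=0 queue=[T3] holders={T2}
Step 7: signal(T2) -> count=0 queue=[] holders={T3}
Step 8: wait(T1) -> count=0 queue=[T1] holders={T3}
Step 9: signal(T3) -> count=0 queue=[] holders={T1}
Step 10: wait(T2) -> count=0 queue=[T2] holders={T1}
Step 11: wait(T3) -> count=0 queue=[T2,T3] holders={T1}
Step 12: signal(T1) -> count=0 queue=[T3] holders={T2}
Step 13: signal(T2) -> count=0 queue=[] holders={T3}
Step 14: wait(T2) -> count=0 queue=[T2] holders={T3}
Final holders: {T3} -> T1 not in holders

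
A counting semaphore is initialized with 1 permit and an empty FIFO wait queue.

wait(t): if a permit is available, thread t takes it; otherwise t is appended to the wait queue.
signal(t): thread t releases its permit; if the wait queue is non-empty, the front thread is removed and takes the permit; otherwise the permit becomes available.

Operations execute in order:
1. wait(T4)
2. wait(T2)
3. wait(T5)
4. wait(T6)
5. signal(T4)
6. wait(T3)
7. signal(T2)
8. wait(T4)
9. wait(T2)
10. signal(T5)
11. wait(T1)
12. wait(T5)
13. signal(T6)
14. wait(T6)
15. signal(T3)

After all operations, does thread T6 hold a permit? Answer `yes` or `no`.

Step 1: wait(T4) -> count=0 queue=[] holders={T4}
Step 2: wait(T2) -> count=0 queue=[T2] holders={T4}
Step 3: wait(T5) -> count=0 queue=[T2,T5] holders={T4}
Step 4: wait(T6) -> count=0 queue=[T2,T5,T6] holders={T4}
Step 5: signal(T4) -> count=0 queue=[T5,T6] holders={T2}
Step 6: wait(T3) -> count=0 queue=[T5,T6,T3] holders={T2}
Step 7: signal(T2) -> count=0 queue=[T6,T3] holders={T5}
Step 8: wait(T4) -> count=0 queue=[T6,T3,T4] holders={T5}
Step 9: wait(T2) -> count=0 queue=[T6,T3,T4,T2] holders={T5}
Step 10: signal(T5) -> count=0 queue=[T3,T4,T2] holders={T6}
Step 11: wait(T1) -> count=0 queue=[T3,T4,T2,T1] holders={T6}
Step 12: wait(T5) -> count=0 queue=[T3,T4,T2,T1,T5] holders={T6}
Step 13: signal(T6) -> count=0 queue=[T4,T2,T1,T5] holders={T3}
Step 14: wait(T6) -> count=0 queue=[T4,T2,T1,T5,T6] holders={T3}
Step 15: signal(T3) -> count=0 queue=[T2,T1,T5,T6] holders={T4}
Final holders: {T4} -> T6 not in holders

Answer: no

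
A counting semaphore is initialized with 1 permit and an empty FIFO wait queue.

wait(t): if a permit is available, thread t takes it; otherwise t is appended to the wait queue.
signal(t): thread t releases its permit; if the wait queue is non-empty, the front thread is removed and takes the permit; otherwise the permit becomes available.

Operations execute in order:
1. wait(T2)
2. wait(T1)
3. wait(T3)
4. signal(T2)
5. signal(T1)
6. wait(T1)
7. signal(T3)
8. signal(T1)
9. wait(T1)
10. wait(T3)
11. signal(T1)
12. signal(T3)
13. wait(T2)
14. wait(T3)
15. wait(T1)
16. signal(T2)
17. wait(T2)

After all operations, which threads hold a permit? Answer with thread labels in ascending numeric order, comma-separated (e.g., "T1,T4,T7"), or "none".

Step 1: wait(T2) -> count=0 queue=[] holders={T2}
Step 2: wait(T1) -> count=0 queue=[T1] holders={T2}
Step 3: wait(T3) -> count=0 queue=[T1,T3] holders={T2}
Step 4: signal(T2) -> count=0 queue=[T3] holders={T1}
Step 5: signal(T1) -> count=0 queue=[] holders={T3}
Step 6: wait(T1) -> count=0 queue=[T1] holders={T3}
Step 7: signal(T3) -> count=0 queue=[] holders={T1}
Step 8: signal(T1) -> count=1 queue=[] holders={none}
Step 9: wait(T1) -> count=0 queue=[] holders={T1}
Step 10: wait(T3) -> count=0 queue=[T3] holders={T1}
Step 11: signal(T1) -> count=0 queue=[] holders={T3}
Step 12: signal(T3) -> count=1 queue=[] holders={none}
Step 13: wait(T2) -> count=0 queue=[] holders={T2}
Step 14: wait(T3) -> count=0 queue=[T3] holders={T2}
Step 15: wait(T1) -> count=0 queue=[T3,T1] holders={T2}
Step 16: signal(T2) -> count=0 queue=[T1] holders={T3}
Step 17: wait(T2) -> count=0 queue=[T1,T2] holders={T3}
Final holders: T3

Answer: T3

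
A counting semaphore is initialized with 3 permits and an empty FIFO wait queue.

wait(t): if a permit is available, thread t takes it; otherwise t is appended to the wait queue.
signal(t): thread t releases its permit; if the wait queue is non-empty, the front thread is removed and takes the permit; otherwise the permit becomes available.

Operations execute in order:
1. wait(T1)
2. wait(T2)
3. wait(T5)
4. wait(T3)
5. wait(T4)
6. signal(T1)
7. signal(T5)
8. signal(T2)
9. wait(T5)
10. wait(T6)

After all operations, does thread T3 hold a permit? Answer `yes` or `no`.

Step 1: wait(T1) -> count=2 queue=[] holders={T1}
Step 2: wait(T2) -> count=1 queue=[] holders={T1,T2}
Step 3: wait(T5) -> count=0 queue=[] holders={T1,T2,T5}
Step 4: wait(T3) -> count=0 queue=[T3] holders={T1,T2,T5}
Step 5: wait(T4) -> count=0 queue=[T3,T4] holders={T1,T2,T5}
Step 6: signal(T1) -> count=0 queue=[T4] holders={T2,T3,T5}
Step 7: signal(T5) -> count=0 queue=[] holders={T2,T3,T4}
Step 8: signal(T2) -> count=1 queue=[] holders={T3,T4}
Step 9: wait(T5) -> count=0 queue=[] holders={T3,T4,T5}
Step 10: wait(T6) -> count=0 queue=[T6] holders={T3,T4,T5}
Final holders: {T3,T4,T5} -> T3 in holders

Answer: yes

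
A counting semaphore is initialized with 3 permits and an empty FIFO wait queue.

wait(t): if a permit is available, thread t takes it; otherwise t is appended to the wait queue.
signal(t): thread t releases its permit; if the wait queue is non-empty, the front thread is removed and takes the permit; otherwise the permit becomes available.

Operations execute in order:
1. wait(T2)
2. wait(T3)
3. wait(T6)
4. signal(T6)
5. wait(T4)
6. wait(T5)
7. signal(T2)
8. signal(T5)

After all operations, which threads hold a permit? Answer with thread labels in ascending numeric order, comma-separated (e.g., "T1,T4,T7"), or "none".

Answer: T3,T4

Derivation:
Step 1: wait(T2) -> count=2 queue=[] holders={T2}
Step 2: wait(T3) -> count=1 queue=[] holders={T2,T3}
Step 3: wait(T6) -> count=0 queue=[] holders={T2,T3,T6}
Step 4: signal(T6) -> count=1 queue=[] holders={T2,T3}
Step 5: wait(T4) -> count=0 queue=[] holders={T2,T3,T4}
Step 6: wait(T5) -> count=0 queue=[T5] holders={T2,T3,T4}
Step 7: signal(T2) -> count=0 queue=[] holders={T3,T4,T5}
Step 8: signal(T5) -> count=1 queue=[] holders={T3,T4}
Final holders: T3,T4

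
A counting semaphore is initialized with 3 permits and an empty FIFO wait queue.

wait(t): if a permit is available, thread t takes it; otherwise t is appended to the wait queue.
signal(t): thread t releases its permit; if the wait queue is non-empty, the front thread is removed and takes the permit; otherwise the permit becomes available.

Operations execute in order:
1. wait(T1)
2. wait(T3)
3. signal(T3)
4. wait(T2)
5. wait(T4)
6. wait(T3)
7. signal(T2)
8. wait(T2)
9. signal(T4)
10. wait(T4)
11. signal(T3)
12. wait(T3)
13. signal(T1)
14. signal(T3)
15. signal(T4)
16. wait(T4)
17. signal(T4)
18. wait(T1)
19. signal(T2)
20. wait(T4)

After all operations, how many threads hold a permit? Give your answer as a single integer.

Step 1: wait(T1) -> count=2 queue=[] holders={T1}
Step 2: wait(T3) -> count=1 queue=[] holders={T1,T3}
Step 3: signal(T3) -> count=2 queue=[] holders={T1}
Step 4: wait(T2) -> count=1 queue=[] holders={T1,T2}
Step 5: wait(T4) -> count=0 queue=[] holders={T1,T2,T4}
Step 6: wait(T3) -> count=0 queue=[T3] holders={T1,T2,T4}
Step 7: signal(T2) -> count=0 queue=[] holders={T1,T3,T4}
Step 8: wait(T2) -> count=0 queue=[T2] holders={T1,T3,T4}
Step 9: signal(T4) -> count=0 queue=[] holders={T1,T2,T3}
Step 10: wait(T4) -> count=0 queue=[T4] holders={T1,T2,T3}
Step 11: signal(T3) -> count=0 queue=[] holders={T1,T2,T4}
Step 12: wait(T3) -> count=0 queue=[T3] holders={T1,T2,T4}
Step 13: signal(T1) -> count=0 queue=[] holders={T2,T3,T4}
Step 14: signal(T3) -> count=1 queue=[] holders={T2,T4}
Step 15: signal(T4) -> count=2 queue=[] holders={T2}
Step 16: wait(T4) -> count=1 queue=[] holders={T2,T4}
Step 17: signal(T4) -> count=2 queue=[] holders={T2}
Step 18: wait(T1) -> count=1 queue=[] holders={T1,T2}
Step 19: signal(T2) -> count=2 queue=[] holders={T1}
Step 20: wait(T4) -> count=1 queue=[] holders={T1,T4}
Final holders: {T1,T4} -> 2 thread(s)

Answer: 2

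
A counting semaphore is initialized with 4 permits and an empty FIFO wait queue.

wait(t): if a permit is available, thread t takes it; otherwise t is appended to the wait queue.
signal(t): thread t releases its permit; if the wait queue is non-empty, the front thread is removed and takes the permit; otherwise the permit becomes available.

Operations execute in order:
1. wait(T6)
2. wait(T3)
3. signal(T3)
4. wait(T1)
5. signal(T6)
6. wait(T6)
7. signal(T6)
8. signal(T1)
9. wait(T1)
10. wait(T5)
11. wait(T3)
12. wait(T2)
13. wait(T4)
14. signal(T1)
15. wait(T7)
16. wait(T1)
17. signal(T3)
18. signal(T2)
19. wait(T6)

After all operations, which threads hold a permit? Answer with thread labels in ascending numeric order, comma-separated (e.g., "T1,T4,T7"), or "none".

Answer: T1,T4,T5,T7

Derivation:
Step 1: wait(T6) -> count=3 queue=[] holders={T6}
Step 2: wait(T3) -> count=2 queue=[] holders={T3,T6}
Step 3: signal(T3) -> count=3 queue=[] holders={T6}
Step 4: wait(T1) -> count=2 queue=[] holders={T1,T6}
Step 5: signal(T6) -> count=3 queue=[] holders={T1}
Step 6: wait(T6) -> count=2 queue=[] holders={T1,T6}
Step 7: signal(T6) -> count=3 queue=[] holders={T1}
Step 8: signal(T1) -> count=4 queue=[] holders={none}
Step 9: wait(T1) -> count=3 queue=[] holders={T1}
Step 10: wait(T5) -> count=2 queue=[] holders={T1,T5}
Step 11: wait(T3) -> count=1 queue=[] holders={T1,T3,T5}
Step 12: wait(T2) -> count=0 queue=[] holders={T1,T2,T3,T5}
Step 13: wait(T4) -> count=0 queue=[T4] holders={T1,T2,T3,T5}
Step 14: signal(T1) -> count=0 queue=[] holders={T2,T3,T4,T5}
Step 15: wait(T7) -> count=0 queue=[T7] holders={T2,T3,T4,T5}
Step 16: wait(T1) -> count=0 queue=[T7,T1] holders={T2,T3,T4,T5}
Step 17: signal(T3) -> count=0 queue=[T1] holders={T2,T4,T5,T7}
Step 18: signal(T2) -> count=0 queue=[] holders={T1,T4,T5,T7}
Step 19: wait(T6) -> count=0 queue=[T6] holders={T1,T4,T5,T7}
Final holders: T1,T4,T5,T7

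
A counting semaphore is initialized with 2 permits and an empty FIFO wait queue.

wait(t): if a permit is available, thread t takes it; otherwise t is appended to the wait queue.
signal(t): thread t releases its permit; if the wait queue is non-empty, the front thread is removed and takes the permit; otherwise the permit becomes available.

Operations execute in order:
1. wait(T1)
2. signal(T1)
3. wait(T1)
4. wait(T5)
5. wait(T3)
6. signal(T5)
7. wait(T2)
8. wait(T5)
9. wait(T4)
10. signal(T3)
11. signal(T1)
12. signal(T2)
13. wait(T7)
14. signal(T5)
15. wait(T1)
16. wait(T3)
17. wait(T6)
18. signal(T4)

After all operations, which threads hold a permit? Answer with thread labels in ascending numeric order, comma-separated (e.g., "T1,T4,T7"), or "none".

Step 1: wait(T1) -> count=1 queue=[] holders={T1}
Step 2: signal(T1) -> count=2 queue=[] holders={none}
Step 3: wait(T1) -> count=1 queue=[] holders={T1}
Step 4: wait(T5) -> count=0 queue=[] holders={T1,T5}
Step 5: wait(T3) -> count=0 queue=[T3] holders={T1,T5}
Step 6: signal(T5) -> count=0 queue=[] holders={T1,T3}
Step 7: wait(T2) -> count=0 queue=[T2] holders={T1,T3}
Step 8: wait(T5) -> count=0 queue=[T2,T5] holders={T1,T3}
Step 9: wait(T4) -> count=0 queue=[T2,T5,T4] holders={T1,T3}
Step 10: signal(T3) -> count=0 queue=[T5,T4] holders={T1,T2}
Step 11: signal(T1) -> count=0 queue=[T4] holders={T2,T5}
Step 12: signal(T2) -> count=0 queue=[] holders={T4,T5}
Step 13: wait(T7) -> count=0 queue=[T7] holders={T4,T5}
Step 14: signal(T5) -> count=0 queue=[] holders={T4,T7}
Step 15: wait(T1) -> count=0 queue=[T1] holders={T4,T7}
Step 16: wait(T3) -> count=0 queue=[T1,T3] holders={T4,T7}
Step 17: wait(T6) -> count=0 queue=[T1,T3,T6] holders={T4,T7}
Step 18: signal(T4) -> count=0 queue=[T3,T6] holders={T1,T7}
Final holders: T1,T7

Answer: T1,T7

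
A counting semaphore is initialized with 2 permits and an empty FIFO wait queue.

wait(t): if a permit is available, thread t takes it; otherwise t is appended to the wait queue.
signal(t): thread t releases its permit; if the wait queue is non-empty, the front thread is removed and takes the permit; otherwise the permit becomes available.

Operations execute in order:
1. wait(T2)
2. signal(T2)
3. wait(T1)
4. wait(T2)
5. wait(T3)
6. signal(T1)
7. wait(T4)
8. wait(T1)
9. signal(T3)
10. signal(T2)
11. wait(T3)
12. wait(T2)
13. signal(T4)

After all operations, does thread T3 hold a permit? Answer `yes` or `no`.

Step 1: wait(T2) -> count=1 queue=[] holders={T2}
Step 2: signal(T2) -> count=2 queue=[] holders={none}
Step 3: wait(T1) -> count=1 queue=[] holders={T1}
Step 4: wait(T2) -> count=0 queue=[] holders={T1,T2}
Step 5: wait(T3) -> count=0 queue=[T3] holders={T1,T2}
Step 6: signal(T1) -> count=0 queue=[] holders={T2,T3}
Step 7: wait(T4) -> count=0 queue=[T4] holders={T2,T3}
Step 8: wait(T1) -> count=0 queue=[T4,T1] holders={T2,T3}
Step 9: signal(T3) -> count=0 queue=[T1] holders={T2,T4}
Step 10: signal(T2) -> count=0 queue=[] holders={T1,T4}
Step 11: wait(T3) -> count=0 queue=[T3] holders={T1,T4}
Step 12: wait(T2) -> count=0 queue=[T3,T2] holders={T1,T4}
Step 13: signal(T4) -> count=0 queue=[T2] holders={T1,T3}
Final holders: {T1,T3} -> T3 in holders

Answer: yes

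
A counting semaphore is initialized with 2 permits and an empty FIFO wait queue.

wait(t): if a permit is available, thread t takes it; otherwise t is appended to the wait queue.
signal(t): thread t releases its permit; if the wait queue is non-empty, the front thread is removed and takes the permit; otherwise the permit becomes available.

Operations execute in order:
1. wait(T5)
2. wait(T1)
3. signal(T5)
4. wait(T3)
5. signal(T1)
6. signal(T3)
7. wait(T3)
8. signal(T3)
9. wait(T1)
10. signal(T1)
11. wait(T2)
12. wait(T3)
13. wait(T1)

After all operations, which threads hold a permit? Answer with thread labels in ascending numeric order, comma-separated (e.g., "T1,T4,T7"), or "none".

Answer: T2,T3

Derivation:
Step 1: wait(T5) -> count=1 queue=[] holders={T5}
Step 2: wait(T1) -> count=0 queue=[] holders={T1,T5}
Step 3: signal(T5) -> count=1 queue=[] holders={T1}
Step 4: wait(T3) -> count=0 queue=[] holders={T1,T3}
Step 5: signal(T1) -> count=1 queue=[] holders={T3}
Step 6: signal(T3) -> count=2 queue=[] holders={none}
Step 7: wait(T3) -> count=1 queue=[] holders={T3}
Step 8: signal(T3) -> count=2 queue=[] holders={none}
Step 9: wait(T1) -> count=1 queue=[] holders={T1}
Step 10: signal(T1) -> count=2 queue=[] holders={none}
Step 11: wait(T2) -> count=1 queue=[] holders={T2}
Step 12: wait(T3) -> count=0 queue=[] holders={T2,T3}
Step 13: wait(T1) -> count=0 queue=[T1] holders={T2,T3}
Final holders: T2,T3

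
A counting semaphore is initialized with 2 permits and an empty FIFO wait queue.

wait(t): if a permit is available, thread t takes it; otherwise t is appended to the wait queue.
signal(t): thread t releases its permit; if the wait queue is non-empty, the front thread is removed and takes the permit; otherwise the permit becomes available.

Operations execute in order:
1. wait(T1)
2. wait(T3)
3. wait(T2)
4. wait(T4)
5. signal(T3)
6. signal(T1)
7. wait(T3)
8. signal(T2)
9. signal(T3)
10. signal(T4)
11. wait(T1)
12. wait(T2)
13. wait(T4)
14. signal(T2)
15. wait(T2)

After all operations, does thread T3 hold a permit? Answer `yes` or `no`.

Answer: no

Derivation:
Step 1: wait(T1) -> count=1 queue=[] holders={T1}
Step 2: wait(T3) -> count=0 queue=[] holders={T1,T3}
Step 3: wait(T2) -> count=0 queue=[T2] holders={T1,T3}
Step 4: wait(T4) -> count=0 queue=[T2,T4] holders={T1,T3}
Step 5: signal(T3) -> count=0 queue=[T4] holders={T1,T2}
Step 6: signal(T1) -> count=0 queue=[] holders={T2,T4}
Step 7: wait(T3) -> count=0 queue=[T3] holders={T2,T4}
Step 8: signal(T2) -> count=0 queue=[] holders={T3,T4}
Step 9: signal(T3) -> count=1 queue=[] holders={T4}
Step 10: signal(T4) -> count=2 queue=[] holders={none}
Step 11: wait(T1) -> count=1 queue=[] holders={T1}
Step 12: wait(T2) -> count=0 queue=[] holders={T1,T2}
Step 13: wait(T4) -> count=0 queue=[T4] holders={T1,T2}
Step 14: signal(T2) -> count=0 queue=[] holders={T1,T4}
Step 15: wait(T2) -> count=0 queue=[T2] holders={T1,T4}
Final holders: {T1,T4} -> T3 not in holders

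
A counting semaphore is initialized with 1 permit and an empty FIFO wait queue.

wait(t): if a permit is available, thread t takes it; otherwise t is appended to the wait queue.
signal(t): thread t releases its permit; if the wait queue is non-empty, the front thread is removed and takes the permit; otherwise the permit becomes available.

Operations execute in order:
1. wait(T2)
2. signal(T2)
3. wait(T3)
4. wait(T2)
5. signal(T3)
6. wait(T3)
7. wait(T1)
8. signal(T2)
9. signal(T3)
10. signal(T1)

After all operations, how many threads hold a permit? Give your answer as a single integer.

Step 1: wait(T2) -> count=0 queue=[] holders={T2}
Step 2: signal(T2) -> count=1 queue=[] holders={none}
Step 3: wait(T3) -> count=0 queue=[] holders={T3}
Step 4: wait(T2) -> count=0 queue=[T2] holders={T3}
Step 5: signal(T3) -> count=0 queue=[] holders={T2}
Step 6: wait(T3) -> count=0 queue=[T3] holders={T2}
Step 7: wait(T1) -> count=0 queue=[T3,T1] holders={T2}
Step 8: signal(T2) -> count=0 queue=[T1] holders={T3}
Step 9: signal(T3) -> count=0 queue=[] holders={T1}
Step 10: signal(T1) -> count=1 queue=[] holders={none}
Final holders: {none} -> 0 thread(s)

Answer: 0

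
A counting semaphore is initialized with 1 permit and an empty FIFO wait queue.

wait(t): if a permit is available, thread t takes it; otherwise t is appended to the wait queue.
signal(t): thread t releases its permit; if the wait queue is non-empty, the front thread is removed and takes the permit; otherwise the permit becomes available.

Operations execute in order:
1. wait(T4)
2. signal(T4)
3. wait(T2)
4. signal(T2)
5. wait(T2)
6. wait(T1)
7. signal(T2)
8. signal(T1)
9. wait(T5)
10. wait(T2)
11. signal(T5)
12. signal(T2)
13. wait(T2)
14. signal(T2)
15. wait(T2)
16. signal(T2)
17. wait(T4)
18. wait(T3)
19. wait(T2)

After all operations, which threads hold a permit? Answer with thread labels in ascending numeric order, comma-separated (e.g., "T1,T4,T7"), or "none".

Answer: T4

Derivation:
Step 1: wait(T4) -> count=0 queue=[] holders={T4}
Step 2: signal(T4) -> count=1 queue=[] holders={none}
Step 3: wait(T2) -> count=0 queue=[] holders={T2}
Step 4: signal(T2) -> count=1 queue=[] holders={none}
Step 5: wait(T2) -> count=0 queue=[] holders={T2}
Step 6: wait(T1) -> count=0 queue=[T1] holders={T2}
Step 7: signal(T2) -> count=0 queue=[] holders={T1}
Step 8: signal(T1) -> count=1 queue=[] holders={none}
Step 9: wait(T5) -> count=0 queue=[] holders={T5}
Step 10: wait(T2) -> count=0 queue=[T2] holders={T5}
Step 11: signal(T5) -> count=0 queue=[] holders={T2}
Step 12: signal(T2) -> count=1 queue=[] holders={none}
Step 13: wait(T2) -> count=0 queue=[] holders={T2}
Step 14: signal(T2) -> count=1 queue=[] holders={none}
Step 15: wait(T2) -> count=0 queue=[] holders={T2}
Step 16: signal(T2) -> count=1 queue=[] holders={none}
Step 17: wait(T4) -> count=0 queue=[] holders={T4}
Step 18: wait(T3) -> count=0 queue=[T3] holders={T4}
Step 19: wait(T2) -> count=0 queue=[T3,T2] holders={T4}
Final holders: T4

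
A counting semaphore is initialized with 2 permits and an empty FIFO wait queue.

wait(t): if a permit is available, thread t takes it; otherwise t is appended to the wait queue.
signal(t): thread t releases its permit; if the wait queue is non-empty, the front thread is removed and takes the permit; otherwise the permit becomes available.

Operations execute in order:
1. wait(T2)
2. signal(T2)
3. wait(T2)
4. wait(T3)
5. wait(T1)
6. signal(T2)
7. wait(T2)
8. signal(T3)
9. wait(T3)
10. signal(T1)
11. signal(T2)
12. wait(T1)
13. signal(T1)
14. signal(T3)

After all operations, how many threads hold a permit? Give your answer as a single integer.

Answer: 0

Derivation:
Step 1: wait(T2) -> count=1 queue=[] holders={T2}
Step 2: signal(T2) -> count=2 queue=[] holders={none}
Step 3: wait(T2) -> count=1 queue=[] holders={T2}
Step 4: wait(T3) -> count=0 queue=[] holders={T2,T3}
Step 5: wait(T1) -> count=0 queue=[T1] holders={T2,T3}
Step 6: signal(T2) -> count=0 queue=[] holders={T1,T3}
Step 7: wait(T2) -> count=0 queue=[T2] holders={T1,T3}
Step 8: signal(T3) -> count=0 queue=[] holders={T1,T2}
Step 9: wait(T3) -> count=0 queue=[T3] holders={T1,T2}
Step 10: signal(T1) -> count=0 queue=[] holders={T2,T3}
Step 11: signal(T2) -> count=1 queue=[] holders={T3}
Step 12: wait(T1) -> count=0 queue=[] holders={T1,T3}
Step 13: signal(T1) -> count=1 queue=[] holders={T3}
Step 14: signal(T3) -> count=2 queue=[] holders={none}
Final holders: {none} -> 0 thread(s)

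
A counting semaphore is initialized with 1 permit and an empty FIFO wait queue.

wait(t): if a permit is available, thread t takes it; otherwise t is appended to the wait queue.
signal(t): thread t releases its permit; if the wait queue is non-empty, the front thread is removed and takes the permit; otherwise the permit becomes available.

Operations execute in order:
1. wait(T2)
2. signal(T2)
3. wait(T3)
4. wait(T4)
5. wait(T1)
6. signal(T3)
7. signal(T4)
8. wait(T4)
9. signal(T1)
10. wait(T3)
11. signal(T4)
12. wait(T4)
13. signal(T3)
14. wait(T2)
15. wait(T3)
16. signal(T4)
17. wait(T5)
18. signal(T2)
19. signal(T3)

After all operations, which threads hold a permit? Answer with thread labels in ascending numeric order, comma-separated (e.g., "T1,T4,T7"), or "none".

Step 1: wait(T2) -> count=0 queue=[] holders={T2}
Step 2: signal(T2) -> count=1 queue=[] holders={none}
Step 3: wait(T3) -> count=0 queue=[] holders={T3}
Step 4: wait(T4) -> count=0 queue=[T4] holders={T3}
Step 5: wait(T1) -> count=0 queue=[T4,T1] holders={T3}
Step 6: signal(T3) -> count=0 queue=[T1] holders={T4}
Step 7: signal(T4) -> count=0 queue=[] holders={T1}
Step 8: wait(T4) -> count=0 queue=[T4] holders={T1}
Step 9: signal(T1) -> count=0 queue=[] holders={T4}
Step 10: wait(T3) -> count=0 queue=[T3] holders={T4}
Step 11: signal(T4) -> count=0 queue=[] holders={T3}
Step 12: wait(T4) -> count=0 queue=[T4] holders={T3}
Step 13: signal(T3) -> count=0 queue=[] holders={T4}
Step 14: wait(T2) -> count=0 queue=[T2] holders={T4}
Step 15: wait(T3) -> count=0 queue=[T2,T3] holders={T4}
Step 16: signal(T4) -> count=0 queue=[T3] holders={T2}
Step 17: wait(T5) -> count=0 queue=[T3,T5] holders={T2}
Step 18: signal(T2) -> count=0 queue=[T5] holders={T3}
Step 19: signal(T3) -> count=0 queue=[] holders={T5}
Final holders: T5

Answer: T5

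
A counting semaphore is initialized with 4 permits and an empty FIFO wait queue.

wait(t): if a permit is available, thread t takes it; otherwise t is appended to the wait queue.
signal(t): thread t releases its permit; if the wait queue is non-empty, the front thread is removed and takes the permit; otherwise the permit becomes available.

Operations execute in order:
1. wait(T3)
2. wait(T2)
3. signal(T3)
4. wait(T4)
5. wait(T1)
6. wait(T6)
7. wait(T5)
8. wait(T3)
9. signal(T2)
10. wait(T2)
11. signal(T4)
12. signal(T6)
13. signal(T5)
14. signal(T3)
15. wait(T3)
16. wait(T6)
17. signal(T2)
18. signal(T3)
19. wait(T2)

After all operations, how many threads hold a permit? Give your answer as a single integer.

Step 1: wait(T3) -> count=3 queue=[] holders={T3}
Step 2: wait(T2) -> count=2 queue=[] holders={T2,T3}
Step 3: signal(T3) -> count=3 queue=[] holders={T2}
Step 4: wait(T4) -> count=2 queue=[] holders={T2,T4}
Step 5: wait(T1) -> count=1 queue=[] holders={T1,T2,T4}
Step 6: wait(T6) -> count=0 queue=[] holders={T1,T2,T4,T6}
Step 7: wait(T5) -> count=0 queue=[T5] holders={T1,T2,T4,T6}
Step 8: wait(T3) -> count=0 queue=[T5,T3] holders={T1,T2,T4,T6}
Step 9: signal(T2) -> count=0 queue=[T3] holders={T1,T4,T5,T6}
Step 10: wait(T2) -> count=0 queue=[T3,T2] holders={T1,T4,T5,T6}
Step 11: signal(T4) -> count=0 queue=[T2] holders={T1,T3,T5,T6}
Step 12: signal(T6) -> count=0 queue=[] holders={T1,T2,T3,T5}
Step 13: signal(T5) -> count=1 queue=[] holders={T1,T2,T3}
Step 14: signal(T3) -> count=2 queue=[] holders={T1,T2}
Step 15: wait(T3) -> count=1 queue=[] holders={T1,T2,T3}
Step 16: wait(T6) -> count=0 queue=[] holders={T1,T2,T3,T6}
Step 17: signal(T2) -> count=1 queue=[] holders={T1,T3,T6}
Step 18: signal(T3) -> count=2 queue=[] holders={T1,T6}
Step 19: wait(T2) -> count=1 queue=[] holders={T1,T2,T6}
Final holders: {T1,T2,T6} -> 3 thread(s)

Answer: 3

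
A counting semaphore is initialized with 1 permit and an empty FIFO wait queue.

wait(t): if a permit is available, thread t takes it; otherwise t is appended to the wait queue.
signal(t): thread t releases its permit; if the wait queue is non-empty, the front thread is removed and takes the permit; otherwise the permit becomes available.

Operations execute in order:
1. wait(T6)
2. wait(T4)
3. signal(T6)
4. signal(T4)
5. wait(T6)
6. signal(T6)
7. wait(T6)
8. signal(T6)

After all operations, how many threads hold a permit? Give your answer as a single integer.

Answer: 0

Derivation:
Step 1: wait(T6) -> count=0 queue=[] holders={T6}
Step 2: wait(T4) -> count=0 queue=[T4] holders={T6}
Step 3: signal(T6) -> count=0 queue=[] holders={T4}
Step 4: signal(T4) -> count=1 queue=[] holders={none}
Step 5: wait(T6) -> count=0 queue=[] holders={T6}
Step 6: signal(T6) -> count=1 queue=[] holders={none}
Step 7: wait(T6) -> count=0 queue=[] holders={T6}
Step 8: signal(T6) -> count=1 queue=[] holders={none}
Final holders: {none} -> 0 thread(s)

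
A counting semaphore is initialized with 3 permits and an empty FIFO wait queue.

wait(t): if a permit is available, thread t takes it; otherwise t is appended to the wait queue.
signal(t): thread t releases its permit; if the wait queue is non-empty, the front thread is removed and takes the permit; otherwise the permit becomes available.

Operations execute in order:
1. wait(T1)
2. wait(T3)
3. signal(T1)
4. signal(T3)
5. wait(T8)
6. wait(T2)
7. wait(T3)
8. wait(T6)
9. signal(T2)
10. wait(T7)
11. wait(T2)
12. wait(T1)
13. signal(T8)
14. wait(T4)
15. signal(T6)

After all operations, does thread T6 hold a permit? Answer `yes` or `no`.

Answer: no

Derivation:
Step 1: wait(T1) -> count=2 queue=[] holders={T1}
Step 2: wait(T3) -> count=1 queue=[] holders={T1,T3}
Step 3: signal(T1) -> count=2 queue=[] holders={T3}
Step 4: signal(T3) -> count=3 queue=[] holders={none}
Step 5: wait(T8) -> count=2 queue=[] holders={T8}
Step 6: wait(T2) -> count=1 queue=[] holders={T2,T8}
Step 7: wait(T3) -> count=0 queue=[] holders={T2,T3,T8}
Step 8: wait(T6) -> count=0 queue=[T6] holders={T2,T3,T8}
Step 9: signal(T2) -> count=0 queue=[] holders={T3,T6,T8}
Step 10: wait(T7) -> count=0 queue=[T7] holders={T3,T6,T8}
Step 11: wait(T2) -> count=0 queue=[T7,T2] holders={T3,T6,T8}
Step 12: wait(T1) -> count=0 queue=[T7,T2,T1] holders={T3,T6,T8}
Step 13: signal(T8) -> count=0 queue=[T2,T1] holders={T3,T6,T7}
Step 14: wait(T4) -> count=0 queue=[T2,T1,T4] holders={T3,T6,T7}
Step 15: signal(T6) -> count=0 queue=[T1,T4] holders={T2,T3,T7}
Final holders: {T2,T3,T7} -> T6 not in holders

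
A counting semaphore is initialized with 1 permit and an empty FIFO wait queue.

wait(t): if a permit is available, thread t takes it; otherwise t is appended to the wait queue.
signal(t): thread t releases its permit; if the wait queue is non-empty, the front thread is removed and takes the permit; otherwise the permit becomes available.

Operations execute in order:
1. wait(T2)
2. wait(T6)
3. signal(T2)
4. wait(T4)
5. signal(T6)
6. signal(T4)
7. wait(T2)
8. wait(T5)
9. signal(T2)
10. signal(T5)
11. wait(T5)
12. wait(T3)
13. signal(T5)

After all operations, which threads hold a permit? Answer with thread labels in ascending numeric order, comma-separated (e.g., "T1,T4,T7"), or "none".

Step 1: wait(T2) -> count=0 queue=[] holders={T2}
Step 2: wait(T6) -> count=0 queue=[T6] holders={T2}
Step 3: signal(T2) -> count=0 queue=[] holders={T6}
Step 4: wait(T4) -> count=0 queue=[T4] holders={T6}
Step 5: signal(T6) -> count=0 queue=[] holders={T4}
Step 6: signal(T4) -> count=1 queue=[] holders={none}
Step 7: wait(T2) -> count=0 queue=[] holders={T2}
Step 8: wait(T5) -> count=0 queue=[T5] holders={T2}
Step 9: signal(T2) -> count=0 queue=[] holders={T5}
Step 10: signal(T5) -> count=1 queue=[] holders={none}
Step 11: wait(T5) -> count=0 queue=[] holders={T5}
Step 12: wait(T3) -> count=0 queue=[T3] holders={T5}
Step 13: signal(T5) -> count=0 queue=[] holders={T3}
Final holders: T3

Answer: T3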